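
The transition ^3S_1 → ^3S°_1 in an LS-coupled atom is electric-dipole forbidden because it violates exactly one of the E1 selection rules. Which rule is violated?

the L=0 ↔ L=0 exclusion

Initial level: S=1, L=0, J=1, parity even. Final level: S=1, L=0, J=1, parity odd.
Parity must change: even → odd — ok.
ΔS = 0: S: 1 → 1 — ok.
ΔL = 0, ±1 (not L=0↔0): L: 0 → 0, ΔL = +0 — fails.
ΔJ = 0, ±1 (not J=0↔0): J: 1 → 1, ΔJ = +0 — ok.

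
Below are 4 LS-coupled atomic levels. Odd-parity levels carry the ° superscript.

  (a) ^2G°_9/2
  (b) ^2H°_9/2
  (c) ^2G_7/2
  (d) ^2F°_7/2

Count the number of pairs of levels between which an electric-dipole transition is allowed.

(a)–(b): forbidden (parity).
(a)–(c): allowed.
(a)–(d): forbidden (parity).
(b)–(c): allowed.
(b)–(d): forbidden (parity, ΔL).
(c)–(d): allowed.
Allowed pairs: 3 of 6.

3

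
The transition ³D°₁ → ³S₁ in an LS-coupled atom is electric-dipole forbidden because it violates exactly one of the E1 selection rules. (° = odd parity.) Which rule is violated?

the ΔL = 0, ±1 rule

Initial level: S=1, L=2, J=1, parity odd. Final level: S=1, L=0, J=1, parity even.
Parity must change: odd → even — ok.
ΔS = 0: S: 1 → 1 — ok.
ΔL = 0, ±1 (not L=0↔0): L: 2 → 0, ΔL = -2 — fails.
ΔJ = 0, ±1 (not J=0↔0): J: 1 → 1, ΔJ = +0 — ok.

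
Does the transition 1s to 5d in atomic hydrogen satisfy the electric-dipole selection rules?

Initial l = 0, final l = 2, so Δl = +2. E1 requires Δl = ±1: fails.
The transition is electric-dipole forbidden.

forbidden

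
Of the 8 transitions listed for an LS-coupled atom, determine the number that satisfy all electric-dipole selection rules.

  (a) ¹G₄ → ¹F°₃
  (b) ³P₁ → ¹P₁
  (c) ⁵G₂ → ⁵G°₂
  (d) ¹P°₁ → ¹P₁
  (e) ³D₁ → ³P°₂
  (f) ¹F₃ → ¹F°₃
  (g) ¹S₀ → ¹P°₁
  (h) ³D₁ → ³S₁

(a) allowed
(b) forbidden (parity, ΔS fail)
(c) allowed
(d) allowed
(e) allowed
(f) allowed
(g) allowed
(h) forbidden (parity, ΔL fail)
Total allowed: 6 of 8.

6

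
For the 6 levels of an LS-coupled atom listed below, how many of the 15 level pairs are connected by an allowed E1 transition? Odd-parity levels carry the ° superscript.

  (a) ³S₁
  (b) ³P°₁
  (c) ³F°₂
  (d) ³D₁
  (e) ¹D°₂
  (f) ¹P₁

(a)–(b): allowed.
(a)–(c): forbidden (ΔL).
(a)–(d): forbidden (parity, ΔL).
(a)–(e): forbidden (ΔS, ΔL).
(a)–(f): forbidden (parity, ΔS).
(b)–(c): forbidden (parity, ΔL).
(b)–(d): allowed.
(b)–(e): forbidden (parity, ΔS).
(b)–(f): forbidden (ΔS).
(c)–(d): allowed.
(c)–(e): forbidden (parity, ΔS).
(c)–(f): forbidden (ΔS, ΔL).
(d)–(e): forbidden (ΔS).
(d)–(f): forbidden (parity, ΔS).
(e)–(f): allowed.
Allowed pairs: 4 of 15.

4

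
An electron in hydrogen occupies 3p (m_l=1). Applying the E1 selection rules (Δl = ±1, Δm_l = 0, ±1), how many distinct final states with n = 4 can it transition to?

E1 requires Δl = ±1, so l_f ∈ {0, 2}; with 0 ≤ l_f ≤ n_f−1 = 3, the allowed l_f values are {0, 2}.
For l_f = 0: m_f ∈ {m_i−1, m_i, m_i+1} ∩ [−0, 0] = {0} → 1 state.
For l_f = 2: m_f ∈ {m_i−1, m_i, m_i+1} ∩ [−2, 2] = {0, 1, 2} → 3 states.
Total: 4.

4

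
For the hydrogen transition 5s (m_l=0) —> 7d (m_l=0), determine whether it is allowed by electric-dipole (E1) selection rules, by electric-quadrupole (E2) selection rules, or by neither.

Δl = 2 − 0 = +2; l_i + l_f = 2.
Δm_l = +0.
E1 (Δl = ±1, |Δm_l| ≤ 1): not satisfied.
E2 (Δl = 0,±2, l_i+l_f ≥ 2, |Δm_l| ≤ 2): satisfied.

E2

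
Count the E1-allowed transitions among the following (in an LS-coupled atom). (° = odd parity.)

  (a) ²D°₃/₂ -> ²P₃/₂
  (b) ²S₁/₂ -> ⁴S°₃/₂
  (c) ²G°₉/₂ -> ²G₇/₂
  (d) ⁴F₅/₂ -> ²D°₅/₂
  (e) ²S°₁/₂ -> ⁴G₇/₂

2

(a) allowed
(b) forbidden (ΔS, ΔL fail)
(c) allowed
(d) forbidden (ΔS fails)
(e) forbidden (ΔS, ΔL, ΔJ fail)
Total allowed: 2 of 5.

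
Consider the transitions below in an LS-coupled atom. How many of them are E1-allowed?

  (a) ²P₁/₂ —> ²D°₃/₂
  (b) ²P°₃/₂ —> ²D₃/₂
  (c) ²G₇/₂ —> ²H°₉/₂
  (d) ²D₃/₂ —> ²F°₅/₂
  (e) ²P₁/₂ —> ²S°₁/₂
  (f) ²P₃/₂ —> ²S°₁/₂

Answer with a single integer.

6

(a) allowed
(b) allowed
(c) allowed
(d) allowed
(e) allowed
(f) allowed
Total allowed: 6 of 6.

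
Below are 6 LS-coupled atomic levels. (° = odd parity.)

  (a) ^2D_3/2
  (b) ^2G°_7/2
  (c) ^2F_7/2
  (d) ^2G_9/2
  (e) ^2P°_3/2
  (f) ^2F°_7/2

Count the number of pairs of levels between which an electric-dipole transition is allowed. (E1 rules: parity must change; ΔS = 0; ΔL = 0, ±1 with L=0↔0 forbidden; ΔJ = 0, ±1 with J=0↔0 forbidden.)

5

(a)–(b): forbidden (ΔL, ΔJ).
(a)–(c): forbidden (parity, ΔJ).
(a)–(d): forbidden (parity, ΔL, ΔJ).
(a)–(e): allowed.
(a)–(f): forbidden (ΔJ).
(b)–(c): allowed.
(b)–(d): allowed.
(b)–(e): forbidden (parity, ΔL, ΔJ).
(b)–(f): forbidden (parity).
(c)–(d): forbidden (parity).
(c)–(e): forbidden (ΔL, ΔJ).
(c)–(f): allowed.
(d)–(e): forbidden (ΔL, ΔJ).
(d)–(f): allowed.
(e)–(f): forbidden (parity, ΔL, ΔJ).
Allowed pairs: 5 of 15.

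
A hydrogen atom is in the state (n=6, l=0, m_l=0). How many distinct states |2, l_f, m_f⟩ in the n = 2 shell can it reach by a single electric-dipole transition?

E1 requires Δl = ±1, so l_f ∈ {-1, 1}; with 0 ≤ l_f ≤ n_f−1 = 1, the allowed l_f values are {1}.
For l_f = 1: m_f ∈ {m_i−1, m_i, m_i+1} ∩ [−1, 1] = {-1, 0, 1} → 3 states.
Total: 3.

3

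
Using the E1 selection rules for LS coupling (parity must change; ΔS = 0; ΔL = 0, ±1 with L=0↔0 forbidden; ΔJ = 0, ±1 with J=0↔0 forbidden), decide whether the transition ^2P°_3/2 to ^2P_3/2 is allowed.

Initial level: S=1/2, L=1, J=3/2, parity odd. Final level: S=1/2, L=1, J=3/2, parity even.
Parity must change: odd → even — ok.
ΔS = 0: S: 1/2 → 1/2 — ok.
ΔL = 0, ±1 (not L=0↔0): L: 1 → 1, ΔL = +0 — ok.
ΔJ = 0, ±1 (not J=0↔0): J: 3/2 → 3/2, ΔJ = +0 — ok.
All four E1 rules are satisfied.

allowed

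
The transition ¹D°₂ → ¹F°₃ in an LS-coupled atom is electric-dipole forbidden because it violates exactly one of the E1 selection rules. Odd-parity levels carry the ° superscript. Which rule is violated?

parity

Reading off the term symbols: S 0→0, L 2→3, J 2→3, parity odd→odd.
Parity must change: odd → odd — fails.
ΔS = 0: S: 0 → 0 — ok.
ΔL = 0, ±1 (not L=0↔0): L: 2 → 3, ΔL = +1 — ok.
ΔJ = 0, ±1 (not J=0↔0): J: 2 → 3, ΔJ = +1 — ok.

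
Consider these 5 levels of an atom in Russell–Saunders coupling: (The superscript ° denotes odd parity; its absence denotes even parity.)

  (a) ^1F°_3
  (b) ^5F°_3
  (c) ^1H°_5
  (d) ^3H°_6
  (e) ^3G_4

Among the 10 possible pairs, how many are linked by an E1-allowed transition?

0

(a)–(b): forbidden (parity, ΔS).
(a)–(c): forbidden (parity, ΔL, ΔJ).
(a)–(d): forbidden (parity, ΔS, ΔL, ΔJ).
(a)–(e): forbidden (ΔS).
(b)–(c): forbidden (parity, ΔS, ΔL, ΔJ).
(b)–(d): forbidden (parity, ΔS, ΔL, ΔJ).
(b)–(e): forbidden (ΔS).
(c)–(d): forbidden (parity, ΔS).
(c)–(e): forbidden (ΔS).
(d)–(e): forbidden (ΔJ).
Allowed pairs: 0 of 10.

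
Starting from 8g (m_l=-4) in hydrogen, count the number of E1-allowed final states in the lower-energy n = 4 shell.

E1 requires Δl = ±1, so l_f ∈ {3, 5}; with 0 ≤ l_f ≤ n_f−1 = 3, the allowed l_f values are {3}.
For l_f = 3: m_f ∈ {m_i−1, m_i, m_i+1} ∩ [−3, 3] = {-3} → 1 state.
Total: 1.

1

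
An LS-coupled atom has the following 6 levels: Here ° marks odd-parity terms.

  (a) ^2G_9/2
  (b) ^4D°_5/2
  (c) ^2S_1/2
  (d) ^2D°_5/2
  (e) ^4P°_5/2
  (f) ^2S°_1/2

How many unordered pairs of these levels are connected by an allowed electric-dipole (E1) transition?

(a)–(b): forbidden (ΔS, ΔL, ΔJ).
(a)–(c): forbidden (parity, ΔL, ΔJ).
(a)–(d): forbidden (ΔL, ΔJ).
(a)–(e): forbidden (ΔS, ΔL, ΔJ).
(a)–(f): forbidden (ΔL, ΔJ).
(b)–(c): forbidden (ΔS, ΔL, ΔJ).
(b)–(d): forbidden (parity, ΔS).
(b)–(e): forbidden (parity).
(b)–(f): forbidden (parity, ΔS, ΔL, ΔJ).
(c)–(d): forbidden (ΔL, ΔJ).
(c)–(e): forbidden (ΔS, ΔJ).
(c)–(f): forbidden (ΔL).
(d)–(e): forbidden (parity, ΔS).
(d)–(f): forbidden (parity, ΔL, ΔJ).
(e)–(f): forbidden (parity, ΔS, ΔJ).
Allowed pairs: 0 of 15.

0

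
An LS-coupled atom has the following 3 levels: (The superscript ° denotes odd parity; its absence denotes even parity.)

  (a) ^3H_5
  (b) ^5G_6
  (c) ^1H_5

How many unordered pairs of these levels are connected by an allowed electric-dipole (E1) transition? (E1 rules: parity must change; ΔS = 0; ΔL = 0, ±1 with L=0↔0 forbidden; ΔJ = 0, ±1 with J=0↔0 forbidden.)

0

(a)–(b): forbidden (parity, ΔS).
(a)–(c): forbidden (parity, ΔS).
(b)–(c): forbidden (parity, ΔS).
Allowed pairs: 0 of 3.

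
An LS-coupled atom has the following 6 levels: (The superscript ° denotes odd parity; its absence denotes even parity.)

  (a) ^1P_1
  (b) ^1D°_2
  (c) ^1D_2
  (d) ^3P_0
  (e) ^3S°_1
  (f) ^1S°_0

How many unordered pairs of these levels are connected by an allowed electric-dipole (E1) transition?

(a)–(b): allowed.
(a)–(c): forbidden (parity).
(a)–(d): forbidden (parity, ΔS).
(a)–(e): forbidden (ΔS).
(a)–(f): allowed.
(b)–(c): allowed.
(b)–(d): forbidden (ΔS, ΔJ).
(b)–(e): forbidden (parity, ΔS, ΔL).
(b)–(f): forbidden (parity, ΔL, ΔJ).
(c)–(d): forbidden (parity, ΔS, ΔJ).
(c)–(e): forbidden (ΔS, ΔL).
(c)–(f): forbidden (ΔL, ΔJ).
(d)–(e): allowed.
(d)–(f): forbidden (ΔS, ΔJ).
(e)–(f): forbidden (parity, ΔS, ΔL).
Allowed pairs: 4 of 15.

4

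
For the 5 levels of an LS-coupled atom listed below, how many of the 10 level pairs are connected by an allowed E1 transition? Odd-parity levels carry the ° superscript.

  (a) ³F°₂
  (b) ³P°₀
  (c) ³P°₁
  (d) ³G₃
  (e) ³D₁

(a)–(b): forbidden (parity, ΔL, ΔJ).
(a)–(c): forbidden (parity, ΔL).
(a)–(d): allowed.
(a)–(e): allowed.
(b)–(c): forbidden (parity).
(b)–(d): forbidden (ΔL, ΔJ).
(b)–(e): allowed.
(c)–(d): forbidden (ΔL, ΔJ).
(c)–(e): allowed.
(d)–(e): forbidden (parity, ΔL, ΔJ).
Allowed pairs: 4 of 10.

4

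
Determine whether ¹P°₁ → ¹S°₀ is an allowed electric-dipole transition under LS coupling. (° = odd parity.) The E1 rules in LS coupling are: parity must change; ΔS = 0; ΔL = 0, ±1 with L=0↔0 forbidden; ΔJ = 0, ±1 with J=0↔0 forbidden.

Initial level: S=0, L=1, J=1, parity odd. Final level: S=0, L=0, J=0, parity odd.
Parity must change: odd → odd — fails.
ΔS = 0: S: 0 → 0 — ok.
ΔL = 0, ±1 (not L=0↔0): L: 1 → 0, ΔL = -1 — ok.
ΔJ = 0, ±1 (not J=0↔0): J: 1 → 0, ΔJ = -1 — ok.
Rule(s) violated: parity.

forbidden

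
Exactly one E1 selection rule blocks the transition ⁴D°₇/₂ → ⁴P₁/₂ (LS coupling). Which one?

Parity must change: odd → even — satisfied.
ΔS = 0: S: 3/2 → 3/2 — satisfied.
ΔL = 0, ±1 (not L=0↔0): L: 2 → 1, ΔL = -1 — satisfied.
ΔJ = 0, ±1 (not J=0↔0): J: 7/2 → 1/2, ΔJ = -3 — violated.

the ΔJ = 0, ±1 rule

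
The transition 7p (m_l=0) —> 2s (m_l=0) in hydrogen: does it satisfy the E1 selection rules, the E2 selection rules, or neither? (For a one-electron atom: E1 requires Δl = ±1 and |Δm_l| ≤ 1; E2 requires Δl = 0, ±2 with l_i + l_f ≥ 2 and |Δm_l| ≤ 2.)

Δl = 0 − 1 = -1; l_i + l_f = 1.
Δm_l = +0.
E1 (Δl = ±1, |Δm_l| ≤ 1): satisfied.
E2 (Δl = 0,±2, l_i+l_f ≥ 2, |Δm_l| ≤ 2): not satisfied.

E1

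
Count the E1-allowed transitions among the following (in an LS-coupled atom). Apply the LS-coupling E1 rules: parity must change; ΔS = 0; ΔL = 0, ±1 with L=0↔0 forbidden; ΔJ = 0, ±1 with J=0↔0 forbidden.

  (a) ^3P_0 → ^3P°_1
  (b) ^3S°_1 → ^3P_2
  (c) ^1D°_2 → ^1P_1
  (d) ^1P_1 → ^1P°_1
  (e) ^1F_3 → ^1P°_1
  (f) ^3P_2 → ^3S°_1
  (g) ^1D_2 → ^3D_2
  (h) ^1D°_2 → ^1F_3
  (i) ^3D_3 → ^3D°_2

7

(a) allowed
(b) allowed
(c) allowed
(d) allowed
(e) forbidden (ΔL, ΔJ fail)
(f) allowed
(g) forbidden (parity, ΔS fail)
(h) allowed
(i) allowed
Total allowed: 7 of 9.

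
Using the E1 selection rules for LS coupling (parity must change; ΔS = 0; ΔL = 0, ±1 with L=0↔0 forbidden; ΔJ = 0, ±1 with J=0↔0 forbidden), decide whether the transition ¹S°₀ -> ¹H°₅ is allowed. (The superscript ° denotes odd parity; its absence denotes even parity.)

forbidden

Initial level: S=0, L=0, J=0, parity odd. Final level: S=0, L=5, J=5, parity odd.
Parity must change: odd → odd — fails.
ΔS = 0: S: 0 → 0 — ok.
ΔL = 0, ±1 (not L=0↔0): L: 0 → 5, ΔL = +5 — fails.
ΔJ = 0, ±1 (not J=0↔0): J: 0 → 5, ΔJ = +5 — fails.
Rule(s) violated: parity, ΔL, ΔJ.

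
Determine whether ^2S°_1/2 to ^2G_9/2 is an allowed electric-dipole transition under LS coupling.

Initial level: S=1/2, L=0, J=1/2, parity odd. Final level: S=1/2, L=4, J=9/2, parity even.
Parity must change: odd → even — passes.
ΔS = 0: S: 1/2 → 1/2 — passes.
ΔL = 0, ±1 (not L=0↔0): L: 0 → 4, ΔL = +4 — fails.
ΔJ = 0, ±1 (not J=0↔0): J: 1/2 → 9/2, ΔJ = +4 — fails.
Rule(s) violated: ΔL, ΔJ.

forbidden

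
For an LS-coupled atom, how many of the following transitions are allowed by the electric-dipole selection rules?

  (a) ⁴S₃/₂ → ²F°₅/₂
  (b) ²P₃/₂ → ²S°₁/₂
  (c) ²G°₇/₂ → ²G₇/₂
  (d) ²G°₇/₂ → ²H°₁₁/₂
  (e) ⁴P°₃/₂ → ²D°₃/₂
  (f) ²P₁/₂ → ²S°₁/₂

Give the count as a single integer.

3

(a) forbidden (ΔS, ΔL fail)
(b) allowed
(c) allowed
(d) forbidden (parity, ΔJ fail)
(e) forbidden (parity, ΔS fail)
(f) allowed
Total allowed: 3 of 6.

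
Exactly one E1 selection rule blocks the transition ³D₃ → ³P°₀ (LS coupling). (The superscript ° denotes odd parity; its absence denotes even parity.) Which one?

Initial level: S=1, L=2, J=3, parity even. Final level: S=1, L=1, J=0, parity odd.
ΔL = 0, ±1 (not L=0↔0): L: 2 → 1, ΔL = -1 — ✓.
ΔS = 0: S: 1 → 1 — ✓.
Parity must change: even → odd — ✓.
ΔJ = 0, ±1 (not J=0↔0): J: 3 → 0, ΔJ = -3 — ✗.

the ΔJ = 0, ±1 rule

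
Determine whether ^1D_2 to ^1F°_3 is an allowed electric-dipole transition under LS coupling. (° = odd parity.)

Initial level: S=0, L=2, J=2, parity even. Final level: S=0, L=3, J=3, parity odd.
Parity must change: even → odd — passes.
ΔS = 0: S: 0 → 0 — passes.
ΔL = 0, ±1 (not L=0↔0): L: 2 → 3, ΔL = +1 — passes.
ΔJ = 0, ±1 (not J=0↔0): J: 2 → 3, ΔJ = +1 — passes.
All four E1 rules are satisfied.

allowed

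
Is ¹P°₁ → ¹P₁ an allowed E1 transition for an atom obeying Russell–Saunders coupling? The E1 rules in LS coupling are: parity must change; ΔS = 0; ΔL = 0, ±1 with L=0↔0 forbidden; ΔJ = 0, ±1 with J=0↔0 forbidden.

allowed

ΔJ = 0, ±1 (not J=0↔0): J: 1 → 1, ΔJ = +0 — ✓.
Parity must change: odd → even — ✓.
ΔL = 0, ±1 (not L=0↔0): L: 1 → 1, ΔL = +0 — ✓.
ΔS = 0: S: 0 → 0 — ✓.
All four E1 rules are satisfied.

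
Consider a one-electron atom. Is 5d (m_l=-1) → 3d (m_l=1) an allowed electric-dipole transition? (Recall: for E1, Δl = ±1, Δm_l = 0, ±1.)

Δl = 2 − 2 = +0; the E1 rule Δl = ±1 is violated.
Δm_l = 1 − (-1) = +2. E1 requires Δm_l = 0, ±1: violated.
The transition is electric-dipole forbidden.

forbidden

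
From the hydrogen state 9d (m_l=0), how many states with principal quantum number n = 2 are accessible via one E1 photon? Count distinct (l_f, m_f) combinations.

E1 requires Δl = ±1, so l_f ∈ {1, 3}; with 0 ≤ l_f ≤ n_f−1 = 1, the allowed l_f values are {1}.
For l_f = 1: m_f ∈ {m_i−1, m_i, m_i+1} ∩ [−1, 1] = {-1, 0, 1} → 3 states.
Total: 3.

3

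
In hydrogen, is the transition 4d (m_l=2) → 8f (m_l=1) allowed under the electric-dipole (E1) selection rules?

Δl = 3 − 2 = +1; the E1 rule Δl = ±1 is ✓.
Δm_l = 1 − (2) = -1. E1 requires Δm_l = 0, ±1: ✓.
All E1 selection rules are satisfied.

allowed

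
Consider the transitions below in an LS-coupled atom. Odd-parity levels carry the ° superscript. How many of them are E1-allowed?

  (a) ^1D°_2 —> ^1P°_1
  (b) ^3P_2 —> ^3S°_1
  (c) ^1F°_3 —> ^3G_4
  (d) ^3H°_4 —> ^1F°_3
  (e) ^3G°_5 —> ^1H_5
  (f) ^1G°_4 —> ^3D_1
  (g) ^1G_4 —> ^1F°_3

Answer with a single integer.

2

(a) forbidden (parity fails)
(b) allowed
(c) forbidden (ΔS fails)
(d) forbidden (parity, ΔS, ΔL fail)
(e) forbidden (ΔS fails)
(f) forbidden (ΔS, ΔL, ΔJ fail)
(g) allowed
Total allowed: 2 of 7.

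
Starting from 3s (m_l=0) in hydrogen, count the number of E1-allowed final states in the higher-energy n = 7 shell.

E1 requires Δl = ±1, so l_f ∈ {-1, 1}; with 0 ≤ l_f ≤ n_f−1 = 6, the allowed l_f values are {1}.
For l_f = 1: m_f ∈ {m_i−1, m_i, m_i+1} ∩ [−1, 1] = {-1, 0, 1} → 3 states.
Total: 3.

3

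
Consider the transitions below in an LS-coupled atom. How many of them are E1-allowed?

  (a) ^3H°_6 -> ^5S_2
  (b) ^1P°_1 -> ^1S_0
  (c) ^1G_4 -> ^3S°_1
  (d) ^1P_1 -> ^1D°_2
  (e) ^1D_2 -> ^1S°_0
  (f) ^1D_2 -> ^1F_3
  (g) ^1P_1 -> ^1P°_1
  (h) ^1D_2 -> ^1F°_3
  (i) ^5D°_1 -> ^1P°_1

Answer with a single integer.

4

(a) forbidden (ΔS, ΔL, ΔJ fail)
(b) allowed
(c) forbidden (ΔS, ΔL, ΔJ fail)
(d) allowed
(e) forbidden (ΔL, ΔJ fail)
(f) forbidden (parity fails)
(g) allowed
(h) allowed
(i) forbidden (parity, ΔS fail)
Total allowed: 4 of 9.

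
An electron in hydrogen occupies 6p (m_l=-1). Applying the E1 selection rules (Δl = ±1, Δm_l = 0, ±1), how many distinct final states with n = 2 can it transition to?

E1 requires Δl = ±1, so l_f ∈ {0, 2}; with 0 ≤ l_f ≤ n_f−1 = 1, the allowed l_f values are {0}.
For l_f = 0: m_f ∈ {m_i−1, m_i, m_i+1} ∩ [−0, 0] = {0} → 1 state.
Total: 1.

1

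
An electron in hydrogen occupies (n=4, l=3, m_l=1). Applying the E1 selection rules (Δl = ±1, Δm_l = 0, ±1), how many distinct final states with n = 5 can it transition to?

6

E1 requires Δl = ±1, so l_f ∈ {2, 4}; with 0 ≤ l_f ≤ n_f−1 = 4, the allowed l_f values are {2, 4}.
For l_f = 2: m_f ∈ {m_i−1, m_i, m_i+1} ∩ [−2, 2] = {0, 1, 2} → 3 states.
For l_f = 4: m_f ∈ {m_i−1, m_i, m_i+1} ∩ [−4, 4] = {0, 1, 2} → 3 states.
Total: 6.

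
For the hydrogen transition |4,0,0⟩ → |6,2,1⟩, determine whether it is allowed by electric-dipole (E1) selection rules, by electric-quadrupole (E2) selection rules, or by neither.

Δl = 2 − 0 = +2; l_i + l_f = 2.
Δm_l = +1.
E1 (Δl = ±1, |Δm_l| ≤ 1): not satisfied.
E2 (Δl = 0,±2, l_i+l_f ≥ 2, |Δm_l| ≤ 2): satisfied.

E2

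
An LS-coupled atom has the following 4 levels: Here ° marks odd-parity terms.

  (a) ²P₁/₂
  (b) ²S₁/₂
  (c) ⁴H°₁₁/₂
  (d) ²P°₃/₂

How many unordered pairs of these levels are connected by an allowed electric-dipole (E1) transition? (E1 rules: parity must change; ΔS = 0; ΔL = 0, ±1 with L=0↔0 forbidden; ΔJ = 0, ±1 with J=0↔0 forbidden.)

(a)–(b): forbidden (parity).
(a)–(c): forbidden (ΔS, ΔL, ΔJ).
(a)–(d): allowed.
(b)–(c): forbidden (ΔS, ΔL, ΔJ).
(b)–(d): allowed.
(c)–(d): forbidden (parity, ΔS, ΔL, ΔJ).
Allowed pairs: 2 of 6.

2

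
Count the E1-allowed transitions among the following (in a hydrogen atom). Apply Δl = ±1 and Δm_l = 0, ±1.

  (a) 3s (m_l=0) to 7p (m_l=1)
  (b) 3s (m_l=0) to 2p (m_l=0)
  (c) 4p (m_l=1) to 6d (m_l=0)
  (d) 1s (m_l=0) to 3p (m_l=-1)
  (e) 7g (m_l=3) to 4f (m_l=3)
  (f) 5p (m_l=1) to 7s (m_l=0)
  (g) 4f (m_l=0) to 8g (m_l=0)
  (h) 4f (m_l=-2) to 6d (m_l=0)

7

(a) allowed
(b) allowed
(c) allowed
(d) allowed
(e) allowed
(f) allowed
(g) allowed
(h) forbidden — Δm_l = +2 (E1 requires Δm_l = 0, ±1)
Total allowed: 7 of 8.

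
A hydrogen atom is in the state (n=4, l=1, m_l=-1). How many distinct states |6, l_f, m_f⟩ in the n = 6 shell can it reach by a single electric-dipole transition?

4

E1 requires Δl = ±1, so l_f ∈ {0, 2}; with 0 ≤ l_f ≤ n_f−1 = 5, the allowed l_f values are {0, 2}.
For l_f = 0: m_f ∈ {m_i−1, m_i, m_i+1} ∩ [−0, 0] = {0} → 1 state.
For l_f = 2: m_f ∈ {m_i−1, m_i, m_i+1} ∩ [−2, 2] = {-2, -1, 0} → 3 states.
Total: 4.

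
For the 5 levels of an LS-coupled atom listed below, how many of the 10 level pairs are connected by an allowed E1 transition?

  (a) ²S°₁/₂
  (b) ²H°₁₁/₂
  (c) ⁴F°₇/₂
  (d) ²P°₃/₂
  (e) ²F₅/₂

0

(a)–(b): forbidden (parity, ΔL, ΔJ).
(a)–(c): forbidden (parity, ΔS, ΔL, ΔJ).
(a)–(d): forbidden (parity).
(a)–(e): forbidden (ΔL, ΔJ).
(b)–(c): forbidden (parity, ΔS, ΔL, ΔJ).
(b)–(d): forbidden (parity, ΔL, ΔJ).
(b)–(e): forbidden (ΔL, ΔJ).
(c)–(d): forbidden (parity, ΔS, ΔL, ΔJ).
(c)–(e): forbidden (ΔS).
(d)–(e): forbidden (ΔL).
Allowed pairs: 0 of 10.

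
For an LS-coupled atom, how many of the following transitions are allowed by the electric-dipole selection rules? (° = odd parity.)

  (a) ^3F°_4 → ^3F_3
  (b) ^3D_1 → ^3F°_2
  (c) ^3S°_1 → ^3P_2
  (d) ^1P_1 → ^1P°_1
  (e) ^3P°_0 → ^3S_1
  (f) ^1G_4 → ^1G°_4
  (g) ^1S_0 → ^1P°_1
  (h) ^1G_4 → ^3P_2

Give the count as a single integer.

(a) allowed
(b) allowed
(c) allowed
(d) allowed
(e) allowed
(f) allowed
(g) allowed
(h) forbidden (parity, ΔS, ΔL, ΔJ fail)
Total allowed: 7 of 8.

7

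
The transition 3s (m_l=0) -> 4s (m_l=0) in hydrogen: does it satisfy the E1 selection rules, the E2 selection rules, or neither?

Δl = 0 − 0 = +0; l_i + l_f = 0.
Δm_l = +0.
E1 (Δl = ±1, |Δm_l| ≤ 1): not satisfied.
E2 (Δl = 0,±2, l_i+l_f ≥ 2, |Δm_l| ≤ 2): not satisfied.

neither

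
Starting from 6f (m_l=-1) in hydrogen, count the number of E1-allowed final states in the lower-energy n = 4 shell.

E1 requires Δl = ±1, so l_f ∈ {2, 4}; with 0 ≤ l_f ≤ n_f−1 = 3, the allowed l_f values are {2}.
For l_f = 2: m_f ∈ {m_i−1, m_i, m_i+1} ∩ [−2, 2] = {-2, -1, 0} → 3 states.
Total: 3.

3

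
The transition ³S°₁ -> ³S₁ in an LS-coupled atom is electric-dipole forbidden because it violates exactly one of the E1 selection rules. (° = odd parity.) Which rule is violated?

Initial level: S=1, L=0, J=1, parity odd. Final level: S=1, L=0, J=1, parity even.
Parity must change: odd → even — ok.
ΔS = 0: S: 1 → 1 — ok.
ΔL = 0, ±1 (not L=0↔0): L: 0 → 0, ΔL = +0 — fails.
ΔJ = 0, ±1 (not J=0↔0): J: 1 → 1, ΔJ = +0 — ok.

the L=0 ↔ L=0 exclusion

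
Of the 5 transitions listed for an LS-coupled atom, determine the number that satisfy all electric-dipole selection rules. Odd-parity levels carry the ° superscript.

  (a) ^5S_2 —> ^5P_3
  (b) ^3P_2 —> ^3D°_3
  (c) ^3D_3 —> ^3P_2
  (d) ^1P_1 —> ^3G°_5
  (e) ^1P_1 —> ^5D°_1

(a) forbidden (parity fails)
(b) allowed
(c) forbidden (parity fails)
(d) forbidden (ΔS, ΔL, ΔJ fail)
(e) forbidden (ΔS fails)
Total allowed: 1 of 5.

1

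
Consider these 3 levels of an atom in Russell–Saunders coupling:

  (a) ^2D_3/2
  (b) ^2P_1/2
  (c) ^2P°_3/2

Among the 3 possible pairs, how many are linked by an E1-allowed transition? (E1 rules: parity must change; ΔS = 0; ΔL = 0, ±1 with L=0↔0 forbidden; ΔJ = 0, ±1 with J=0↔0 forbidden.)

2

(a)–(b): forbidden (parity).
(a)–(c): allowed.
(b)–(c): allowed.
Allowed pairs: 2 of 3.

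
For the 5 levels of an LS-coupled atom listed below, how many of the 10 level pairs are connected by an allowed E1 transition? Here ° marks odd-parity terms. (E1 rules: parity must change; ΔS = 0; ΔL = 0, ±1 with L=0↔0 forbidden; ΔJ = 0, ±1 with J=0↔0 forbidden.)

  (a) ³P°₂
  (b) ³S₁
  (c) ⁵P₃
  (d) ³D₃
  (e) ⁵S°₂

3

(a)–(b): allowed.
(a)–(c): forbidden (ΔS).
(a)–(d): allowed.
(a)–(e): forbidden (parity, ΔS).
(b)–(c): forbidden (parity, ΔS, ΔJ).
(b)–(d): forbidden (parity, ΔL, ΔJ).
(b)–(e): forbidden (ΔS, ΔL).
(c)–(d): forbidden (parity, ΔS).
(c)–(e): allowed.
(d)–(e): forbidden (ΔS, ΔL).
Allowed pairs: 3 of 10.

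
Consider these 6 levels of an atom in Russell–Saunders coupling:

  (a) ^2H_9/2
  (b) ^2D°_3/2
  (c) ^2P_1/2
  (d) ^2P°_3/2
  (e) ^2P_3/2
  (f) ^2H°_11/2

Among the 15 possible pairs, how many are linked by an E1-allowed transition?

5

(a)–(b): forbidden (ΔL, ΔJ).
(a)–(c): forbidden (parity, ΔL, ΔJ).
(a)–(d): forbidden (ΔL, ΔJ).
(a)–(e): forbidden (parity, ΔL, ΔJ).
(a)–(f): allowed.
(b)–(c): allowed.
(b)–(d): forbidden (parity).
(b)–(e): allowed.
(b)–(f): forbidden (parity, ΔL, ΔJ).
(c)–(d): allowed.
(c)–(e): forbidden (parity).
(c)–(f): forbidden (ΔL, ΔJ).
(d)–(e): allowed.
(d)–(f): forbidden (parity, ΔL, ΔJ).
(e)–(f): forbidden (ΔL, ΔJ).
Allowed pairs: 5 of 15.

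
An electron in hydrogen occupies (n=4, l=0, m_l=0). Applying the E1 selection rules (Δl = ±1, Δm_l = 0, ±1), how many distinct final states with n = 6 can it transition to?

E1 requires Δl = ±1, so l_f ∈ {-1, 1}; with 0 ≤ l_f ≤ n_f−1 = 5, the allowed l_f values are {1}.
For l_f = 1: m_f ∈ {m_i−1, m_i, m_i+1} ∩ [−1, 1] = {-1, 0, 1} → 3 states.
Total: 3.

3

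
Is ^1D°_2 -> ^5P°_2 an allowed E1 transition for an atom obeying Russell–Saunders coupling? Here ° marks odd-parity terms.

forbidden

ΔJ = 0, ±1 (not J=0↔0): J: 2 → 2, ΔJ = +0 — ✓.
ΔS = 0: S: 0 → 2 — ✗.
ΔL = 0, ±1 (not L=0↔0): L: 2 → 1, ΔL = -1 — ✓.
Parity must change: odd → odd — ✗.
Rule(s) violated: parity, ΔS.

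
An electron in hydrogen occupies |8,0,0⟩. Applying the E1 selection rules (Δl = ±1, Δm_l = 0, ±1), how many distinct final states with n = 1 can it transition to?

E1 requires l_f ∈ {-1, 1}, but neither lies in [0, 0], so no final state is reachable.
Total: 0.

0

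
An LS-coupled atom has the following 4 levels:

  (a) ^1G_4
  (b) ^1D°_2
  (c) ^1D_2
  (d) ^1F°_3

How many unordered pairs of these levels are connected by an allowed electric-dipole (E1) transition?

3

(a)–(b): forbidden (ΔL, ΔJ).
(a)–(c): forbidden (parity, ΔL, ΔJ).
(a)–(d): allowed.
(b)–(c): allowed.
(b)–(d): forbidden (parity).
(c)–(d): allowed.
Allowed pairs: 3 of 6.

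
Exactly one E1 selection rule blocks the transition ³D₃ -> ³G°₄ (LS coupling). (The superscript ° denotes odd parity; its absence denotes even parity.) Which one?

the ΔL = 0, ±1 rule

ΔJ = 0, ±1 (not J=0↔0): J: 3 → 4, ΔJ = +1 — ok.
ΔL = 0, ±1 (not L=0↔0): L: 2 → 4, ΔL = +2 — fails.
ΔS = 0: S: 1 → 1 — ok.
Parity must change: even → odd — ok.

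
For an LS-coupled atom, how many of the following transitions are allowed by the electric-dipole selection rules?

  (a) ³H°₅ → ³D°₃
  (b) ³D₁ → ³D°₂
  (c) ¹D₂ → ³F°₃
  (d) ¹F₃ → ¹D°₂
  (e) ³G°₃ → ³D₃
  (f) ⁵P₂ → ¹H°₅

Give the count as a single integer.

2

(a) forbidden (parity, ΔL, ΔJ fail)
(b) allowed
(c) forbidden (ΔS fails)
(d) allowed
(e) forbidden (ΔL fails)
(f) forbidden (ΔS, ΔL, ΔJ fail)
Total allowed: 2 of 6.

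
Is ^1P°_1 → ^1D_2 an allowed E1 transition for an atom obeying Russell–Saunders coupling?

ΔS = 0: S: 0 → 0 — passes.
Parity must change: odd → even — passes.
ΔL = 0, ±1 (not L=0↔0): L: 1 → 2, ΔL = +1 — passes.
ΔJ = 0, ±1 (not J=0↔0): J: 1 → 2, ΔJ = +1 — passes.
All four E1 rules are satisfied.

allowed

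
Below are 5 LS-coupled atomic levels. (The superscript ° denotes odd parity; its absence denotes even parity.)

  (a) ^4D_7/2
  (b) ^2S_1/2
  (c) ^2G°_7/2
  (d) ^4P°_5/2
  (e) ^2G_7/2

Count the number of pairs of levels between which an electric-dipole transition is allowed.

(a)–(b): forbidden (parity, ΔS, ΔL, ΔJ).
(a)–(c): forbidden (ΔS, ΔL).
(a)–(d): allowed.
(a)–(e): forbidden (parity, ΔS, ΔL).
(b)–(c): forbidden (ΔL, ΔJ).
(b)–(d): forbidden (ΔS, ΔJ).
(b)–(e): forbidden (parity, ΔL, ΔJ).
(c)–(d): forbidden (parity, ΔS, ΔL).
(c)–(e): allowed.
(d)–(e): forbidden (ΔS, ΔL).
Allowed pairs: 2 of 10.

2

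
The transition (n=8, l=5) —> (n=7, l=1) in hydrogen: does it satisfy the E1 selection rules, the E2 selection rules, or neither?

Δl = 1 − 5 = -4; l_i + l_f = 6.
E1 (Δl = ±1): not satisfied.
E2 (Δl = 0,±2, l_i+l_f ≥ 2): not satisfied.

neither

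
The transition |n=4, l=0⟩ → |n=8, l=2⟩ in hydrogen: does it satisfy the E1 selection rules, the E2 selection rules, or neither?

Δl = 2 − 0 = +2; l_i + l_f = 2.
E1 (Δl = ±1): not satisfied.
E2 (Δl = 0,±2, l_i+l_f ≥ 2): satisfied.

E2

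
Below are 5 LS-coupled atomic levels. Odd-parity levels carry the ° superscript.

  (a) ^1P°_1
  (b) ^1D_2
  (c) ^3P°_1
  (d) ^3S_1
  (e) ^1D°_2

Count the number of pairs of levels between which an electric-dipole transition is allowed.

(a)–(b): allowed.
(a)–(c): forbidden (parity, ΔS).
(a)–(d): forbidden (ΔS).
(a)–(e): forbidden (parity).
(b)–(c): forbidden (ΔS).
(b)–(d): forbidden (parity, ΔS, ΔL).
(b)–(e): allowed.
(c)–(d): allowed.
(c)–(e): forbidden (parity, ΔS).
(d)–(e): forbidden (ΔS, ΔL).
Allowed pairs: 3 of 10.

3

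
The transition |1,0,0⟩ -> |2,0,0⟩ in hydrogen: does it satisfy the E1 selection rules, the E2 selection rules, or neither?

neither

Δl = 0 − 0 = +0; l_i + l_f = 0.
Δm_l = +0.
E1 (Δl = ±1, |Δm_l| ≤ 1): not satisfied.
E2 (Δl = 0,±2, l_i+l_f ≥ 2, |Δm_l| ≤ 2): not satisfied.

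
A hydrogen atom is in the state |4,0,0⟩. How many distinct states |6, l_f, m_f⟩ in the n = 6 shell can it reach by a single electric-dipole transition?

3

E1 requires Δl = ±1, so l_f ∈ {-1, 1}; with 0 ≤ l_f ≤ n_f−1 = 5, the allowed l_f values are {1}.
For l_f = 1: m_f ∈ {m_i−1, m_i, m_i+1} ∩ [−1, 1] = {-1, 0, 1} → 3 states.
Total: 3.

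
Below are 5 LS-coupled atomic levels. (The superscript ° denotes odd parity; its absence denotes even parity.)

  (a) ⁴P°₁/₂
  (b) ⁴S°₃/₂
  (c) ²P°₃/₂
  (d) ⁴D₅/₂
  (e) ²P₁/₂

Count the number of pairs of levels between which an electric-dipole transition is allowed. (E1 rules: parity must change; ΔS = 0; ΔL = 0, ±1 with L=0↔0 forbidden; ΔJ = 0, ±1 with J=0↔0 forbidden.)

1

(a)–(b): forbidden (parity).
(a)–(c): forbidden (parity, ΔS).
(a)–(d): forbidden (ΔJ).
(a)–(e): forbidden (ΔS).
(b)–(c): forbidden (parity, ΔS).
(b)–(d): forbidden (ΔL).
(b)–(e): forbidden (ΔS).
(c)–(d): forbidden (ΔS).
(c)–(e): allowed.
(d)–(e): forbidden (parity, ΔS, ΔJ).
Allowed pairs: 1 of 10.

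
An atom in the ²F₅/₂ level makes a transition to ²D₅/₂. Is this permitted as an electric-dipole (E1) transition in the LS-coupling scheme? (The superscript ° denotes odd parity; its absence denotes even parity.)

Reading off the term symbols: S 1/2→1/2, L 3→2, J 5/2→5/2, parity even→even.
Parity must change: even → even — fails.
ΔS = 0: S: 1/2 → 1/2 — ok.
ΔL = 0, ±1 (not L=0↔0): L: 3 → 2, ΔL = -1 — ok.
ΔJ = 0, ±1 (not J=0↔0): J: 5/2 → 5/2, ΔJ = +0 — ok.
Rule(s) violated: parity.

forbidden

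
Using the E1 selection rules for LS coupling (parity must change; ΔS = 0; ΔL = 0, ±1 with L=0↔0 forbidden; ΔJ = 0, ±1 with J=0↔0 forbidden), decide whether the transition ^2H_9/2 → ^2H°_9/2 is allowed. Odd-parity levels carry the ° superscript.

Reading off the term symbols: S 1/2→1/2, L 5→5, J 9/2→9/2, parity even→odd.
ΔJ = 0, ±1 (not J=0↔0): J: 9/2 → 9/2, ΔJ = +0 — satisfied.
ΔS = 0: S: 1/2 → 1/2 — satisfied.
ΔL = 0, ±1 (not L=0↔0): L: 5 → 5, ΔL = +0 — satisfied.
Parity must change: even → odd — satisfied.
All four E1 rules are satisfied.

allowed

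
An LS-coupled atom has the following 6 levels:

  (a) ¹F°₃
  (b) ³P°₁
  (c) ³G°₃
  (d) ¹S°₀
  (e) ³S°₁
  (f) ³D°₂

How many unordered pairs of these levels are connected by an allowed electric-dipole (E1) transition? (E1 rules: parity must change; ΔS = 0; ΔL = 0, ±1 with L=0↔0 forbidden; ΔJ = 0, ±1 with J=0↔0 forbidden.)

(a)–(b): forbidden (parity, ΔS, ΔL, ΔJ).
(a)–(c): forbidden (parity, ΔS).
(a)–(d): forbidden (parity, ΔL, ΔJ).
(a)–(e): forbidden (parity, ΔS, ΔL, ΔJ).
(a)–(f): forbidden (parity, ΔS).
(b)–(c): forbidden (parity, ΔL, ΔJ).
(b)–(d): forbidden (parity, ΔS).
(b)–(e): forbidden (parity).
(b)–(f): forbidden (parity).
(c)–(d): forbidden (parity, ΔS, ΔL, ΔJ).
(c)–(e): forbidden (parity, ΔL, ΔJ).
(c)–(f): forbidden (parity, ΔL).
(d)–(e): forbidden (parity, ΔS, ΔL).
(d)–(f): forbidden (parity, ΔS, ΔL, ΔJ).
(e)–(f): forbidden (parity, ΔL).
Allowed pairs: 0 of 15.

0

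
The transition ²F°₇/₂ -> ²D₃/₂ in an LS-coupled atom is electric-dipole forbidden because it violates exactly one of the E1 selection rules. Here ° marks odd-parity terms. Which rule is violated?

the ΔJ = 0, ±1 rule

Initial level: S=1/2, L=3, J=7/2, parity odd. Final level: S=1/2, L=2, J=3/2, parity even.
Parity must change: odd → even — passes.
ΔS = 0: S: 1/2 → 1/2 — passes.
ΔL = 0, ±1 (not L=0↔0): L: 3 → 2, ΔL = -1 — passes.
ΔJ = 0, ±1 (not J=0↔0): J: 7/2 → 3/2, ΔJ = -2 — fails.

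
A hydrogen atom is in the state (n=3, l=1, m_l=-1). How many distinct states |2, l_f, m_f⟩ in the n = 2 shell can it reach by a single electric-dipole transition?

E1 requires Δl = ±1, so l_f ∈ {0, 2}; with 0 ≤ l_f ≤ n_f−1 = 1, the allowed l_f values are {0}.
For l_f = 0: m_f ∈ {m_i−1, m_i, m_i+1} ∩ [−0, 0] = {0} → 1 state.
Total: 1.

1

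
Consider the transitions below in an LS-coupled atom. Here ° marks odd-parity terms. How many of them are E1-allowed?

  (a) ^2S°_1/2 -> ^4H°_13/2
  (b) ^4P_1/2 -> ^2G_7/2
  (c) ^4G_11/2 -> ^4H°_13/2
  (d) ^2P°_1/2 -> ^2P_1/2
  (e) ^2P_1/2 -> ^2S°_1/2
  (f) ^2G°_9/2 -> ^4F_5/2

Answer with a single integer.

(a) forbidden (parity, ΔS, ΔL, ΔJ fail)
(b) forbidden (parity, ΔS, ΔL, ΔJ fail)
(c) allowed
(d) allowed
(e) allowed
(f) forbidden (ΔS, ΔJ fail)
Total allowed: 3 of 6.

3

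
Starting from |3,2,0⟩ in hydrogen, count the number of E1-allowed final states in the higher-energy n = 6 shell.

6

E1 requires Δl = ±1, so l_f ∈ {1, 3}; with 0 ≤ l_f ≤ n_f−1 = 5, the allowed l_f values are {1, 3}.
For l_f = 1: m_f ∈ {m_i−1, m_i, m_i+1} ∩ [−1, 1] = {-1, 0, 1} → 3 states.
For l_f = 3: m_f ∈ {m_i−1, m_i, m_i+1} ∩ [−3, 3] = {-1, 0, 1} → 3 states.
Total: 6.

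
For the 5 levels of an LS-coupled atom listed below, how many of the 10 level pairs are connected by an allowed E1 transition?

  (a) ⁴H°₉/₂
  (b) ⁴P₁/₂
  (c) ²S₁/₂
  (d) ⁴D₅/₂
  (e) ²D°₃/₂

0

(a)–(b): forbidden (ΔL, ΔJ).
(a)–(c): forbidden (ΔS, ΔL, ΔJ).
(a)–(d): forbidden (ΔL, ΔJ).
(a)–(e): forbidden (parity, ΔS, ΔL, ΔJ).
(b)–(c): forbidden (parity, ΔS).
(b)–(d): forbidden (parity, ΔJ).
(b)–(e): forbidden (ΔS).
(c)–(d): forbidden (parity, ΔS, ΔL, ΔJ).
(c)–(e): forbidden (ΔL).
(d)–(e): forbidden (ΔS).
Allowed pairs: 0 of 10.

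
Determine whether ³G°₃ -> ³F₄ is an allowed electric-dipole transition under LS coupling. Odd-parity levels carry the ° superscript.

ΔJ = 0, ±1 (not J=0↔0): J: 3 → 4, ΔJ = +1 — passes.
ΔS = 0: S: 1 → 1 — passes.
ΔL = 0, ±1 (not L=0↔0): L: 4 → 3, ΔL = -1 — passes.
Parity must change: odd → even — passes.
All four E1 rules are satisfied.

allowed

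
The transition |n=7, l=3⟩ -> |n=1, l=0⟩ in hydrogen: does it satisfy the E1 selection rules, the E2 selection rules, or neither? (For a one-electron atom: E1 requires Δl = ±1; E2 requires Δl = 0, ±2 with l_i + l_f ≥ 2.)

neither

Δl = 0 − 3 = -3; l_i + l_f = 3.
E1 (Δl = ±1): not satisfied.
E2 (Δl = 0,±2, l_i+l_f ≥ 2): not satisfied.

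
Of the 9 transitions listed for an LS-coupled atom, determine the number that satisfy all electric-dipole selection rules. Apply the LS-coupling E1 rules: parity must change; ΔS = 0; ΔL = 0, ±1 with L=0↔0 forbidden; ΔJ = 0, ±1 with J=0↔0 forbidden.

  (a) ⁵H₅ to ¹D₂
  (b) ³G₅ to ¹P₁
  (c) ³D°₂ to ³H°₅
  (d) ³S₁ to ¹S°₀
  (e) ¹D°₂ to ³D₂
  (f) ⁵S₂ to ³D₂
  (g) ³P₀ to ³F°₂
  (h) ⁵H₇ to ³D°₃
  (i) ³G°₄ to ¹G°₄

0

(a) forbidden (parity, ΔS, ΔL, ΔJ fail)
(b) forbidden (parity, ΔS, ΔL, ΔJ fail)
(c) forbidden (parity, ΔL, ΔJ fail)
(d) forbidden (ΔS, ΔL fail)
(e) forbidden (ΔS fails)
(f) forbidden (parity, ΔS, ΔL fail)
(g) forbidden (ΔL, ΔJ fail)
(h) forbidden (ΔS, ΔL, ΔJ fail)
(i) forbidden (parity, ΔS fail)
Total allowed: 0 of 9.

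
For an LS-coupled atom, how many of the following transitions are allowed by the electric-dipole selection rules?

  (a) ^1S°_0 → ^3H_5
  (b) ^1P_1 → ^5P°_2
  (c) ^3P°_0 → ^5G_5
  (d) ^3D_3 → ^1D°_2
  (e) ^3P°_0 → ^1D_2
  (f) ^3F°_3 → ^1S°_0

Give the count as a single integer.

0

(a) forbidden (ΔS, ΔL, ΔJ fail)
(b) forbidden (ΔS fails)
(c) forbidden (ΔS, ΔL, ΔJ fail)
(d) forbidden (ΔS fails)
(e) forbidden (ΔS, ΔJ fail)
(f) forbidden (parity, ΔS, ΔL, ΔJ fail)
Total allowed: 0 of 6.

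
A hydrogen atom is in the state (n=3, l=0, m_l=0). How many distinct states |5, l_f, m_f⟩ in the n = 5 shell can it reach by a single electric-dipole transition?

E1 requires Δl = ±1, so l_f ∈ {-1, 1}; with 0 ≤ l_f ≤ n_f−1 = 4, the allowed l_f values are {1}.
For l_f = 1: m_f ∈ {m_i−1, m_i, m_i+1} ∩ [−1, 1] = {-1, 0, 1} → 3 states.
Total: 3.

3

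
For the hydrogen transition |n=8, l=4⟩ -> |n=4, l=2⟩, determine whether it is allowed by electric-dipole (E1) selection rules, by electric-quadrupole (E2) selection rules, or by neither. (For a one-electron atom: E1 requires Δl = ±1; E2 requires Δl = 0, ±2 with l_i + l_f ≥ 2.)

E2

Δl = 2 − 4 = -2; l_i + l_f = 6.
E1 (Δl = ±1): not satisfied.
E2 (Δl = 0,±2, l_i+l_f ≥ 2): satisfied.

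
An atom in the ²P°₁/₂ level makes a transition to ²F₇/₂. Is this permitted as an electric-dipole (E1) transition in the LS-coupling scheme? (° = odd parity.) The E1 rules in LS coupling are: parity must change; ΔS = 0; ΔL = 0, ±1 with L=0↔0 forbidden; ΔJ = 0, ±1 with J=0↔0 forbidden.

forbidden

Parity must change: odd → even — satisfied.
ΔS = 0: S: 1/2 → 1/2 — satisfied.
ΔL = 0, ±1 (not L=0↔0): L: 1 → 3, ΔL = +2 — violated.
ΔJ = 0, ±1 (not J=0↔0): J: 1/2 → 7/2, ΔJ = +3 — violated.
Rule(s) violated: ΔL, ΔJ.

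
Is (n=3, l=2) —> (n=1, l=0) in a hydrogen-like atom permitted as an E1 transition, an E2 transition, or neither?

Δl = 0 − 2 = -2; l_i + l_f = 2.
E1 (Δl = ±1): not satisfied.
E2 (Δl = 0,±2, l_i+l_f ≥ 2): satisfied.

E2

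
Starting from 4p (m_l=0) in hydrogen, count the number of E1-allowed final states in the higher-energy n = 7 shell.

4

E1 requires Δl = ±1, so l_f ∈ {0, 2}; with 0 ≤ l_f ≤ n_f−1 = 6, the allowed l_f values are {0, 2}.
For l_f = 0: m_f ∈ {m_i−1, m_i, m_i+1} ∩ [−0, 0] = {0} → 1 state.
For l_f = 2: m_f ∈ {m_i−1, m_i, m_i+1} ∩ [−2, 2] = {-1, 0, 1} → 3 states.
Total: 4.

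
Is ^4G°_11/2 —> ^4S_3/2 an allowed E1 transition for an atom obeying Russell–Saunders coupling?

forbidden

Reading off the term symbols: S 3/2→3/2, L 4→0, J 11/2→3/2, parity odd→even.
Parity must change: odd → even — passes.
ΔS = 0: S: 3/2 → 3/2 — passes.
ΔL = 0, ±1 (not L=0↔0): L: 4 → 0, ΔL = -4 — fails.
ΔJ = 0, ±1 (not J=0↔0): J: 11/2 → 3/2, ΔJ = -4 — fails.
Rule(s) violated: ΔL, ΔJ.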